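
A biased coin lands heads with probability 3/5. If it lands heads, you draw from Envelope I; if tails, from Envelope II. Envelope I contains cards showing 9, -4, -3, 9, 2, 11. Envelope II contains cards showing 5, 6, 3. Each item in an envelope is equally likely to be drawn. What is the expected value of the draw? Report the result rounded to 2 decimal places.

E[X | Envelope I] = (9 − 4 − 3 + 9 + 2 + 11)/6 = 4
E[X | Envelope II] = (5 + 6 + 3)/3 = 14/3
E[X] = (3/5)·4 + (2/5)·14/3 = 64/15 ≈ 4.27

4.27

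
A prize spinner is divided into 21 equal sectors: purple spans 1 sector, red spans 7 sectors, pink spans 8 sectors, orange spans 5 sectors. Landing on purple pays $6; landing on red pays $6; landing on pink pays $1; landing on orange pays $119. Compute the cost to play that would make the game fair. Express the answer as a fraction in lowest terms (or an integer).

E[payout] = (1/21)·6 + (7/21)·6 + (8/21)·1 + (5/21)·119 = 31
Fair fee = E[payout] = 31

$31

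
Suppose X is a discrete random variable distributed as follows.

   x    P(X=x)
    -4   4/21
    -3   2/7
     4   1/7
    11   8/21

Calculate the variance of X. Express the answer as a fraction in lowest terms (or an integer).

E[X] = (4/21)·(-4) + (2/7)·(-3) + (1/7)·4 + (8/21)·11 = 22/7
E[X²] = (4/21)·16 + (2/7)·9 + (1/7)·16 + (8/21)·121 = 54
Var(X) = 54 − (22/7)² = 2162/49

2162/49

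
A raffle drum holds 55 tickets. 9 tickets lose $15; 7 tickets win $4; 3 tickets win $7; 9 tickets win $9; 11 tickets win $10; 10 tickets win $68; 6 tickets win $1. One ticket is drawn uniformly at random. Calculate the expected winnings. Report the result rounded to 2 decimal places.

E[payout] = (9/55)·(-15) + (7/55)·4 + (3/55)·7 + (9/55)·9 + (11/55)·10 + (10/55)·68 + (6/55)·1 = 791/55
≈ $14.38

$14.38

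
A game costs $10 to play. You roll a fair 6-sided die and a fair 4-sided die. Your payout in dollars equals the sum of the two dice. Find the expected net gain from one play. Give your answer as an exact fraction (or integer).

-$4

Distribution of the sum of the two dice: 2 w.p. 1/24, 3 w.p. 1/12, 4 w.p. 1/8, 5 w.p. 1/6, 6 w.p. 1/6, 7 w.p. 1/6, …
E[payout] = (1/24)·2 + (1/12)·3 + (1/8)·4 + (1/6)·5 + (1/6)·6 + (1/6)·7 + (1/8)·8 + (1/12)·9 + (1/24)·10 = 6
Expected profit = 6 − 10 = -4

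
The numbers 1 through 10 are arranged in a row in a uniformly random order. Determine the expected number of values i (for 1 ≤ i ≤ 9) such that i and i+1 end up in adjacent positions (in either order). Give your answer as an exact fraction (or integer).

9/5

For each i ∈ {1,…,9}, let Xᵢ = 1 if i and i+1 are adjacent. P(Xᵢ=1) = 2·(10−1)!/10! = 2/10.
By linearity, E[ΣXᵢ] = (9)·(2/10) = 9/5.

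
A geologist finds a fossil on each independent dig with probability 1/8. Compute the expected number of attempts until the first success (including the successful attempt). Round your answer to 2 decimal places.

8.00

For a geometric distribution, E[trials] = 1/p = 1/(1/8) = 8.
≈ 8.00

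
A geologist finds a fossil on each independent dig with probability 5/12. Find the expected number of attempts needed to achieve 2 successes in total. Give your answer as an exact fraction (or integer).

24/5

By linearity (sum of 2 independent geometric waits), E[trials] = 2/p = 2/(5/12) = 24/5.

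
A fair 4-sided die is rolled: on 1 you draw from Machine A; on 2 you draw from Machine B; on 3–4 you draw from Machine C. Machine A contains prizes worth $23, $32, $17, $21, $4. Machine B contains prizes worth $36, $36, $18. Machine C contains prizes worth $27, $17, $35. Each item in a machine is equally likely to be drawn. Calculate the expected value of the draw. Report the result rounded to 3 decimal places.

E[X | Machine A] = (23 + 32 + 17 + 21 + 4)/5 = 97/5
E[X | Machine B] = (36 + 36 + 18)/3 = 30
E[X | Machine C] = (27 + 17 + 35)/3 = 79/3
E[X] = (1/4)·97/5 + (1/4)·30 + (1/2)·79/3 = 1531/60 ≈ 25.517

$25.517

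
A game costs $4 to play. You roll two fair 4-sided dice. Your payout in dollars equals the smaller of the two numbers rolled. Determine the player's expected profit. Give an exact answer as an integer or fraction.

-17/8 dollars

Distribution of the smaller of the two numbers rolled: 1 w.p. 7/16, 2 w.p. 5/16, 3 w.p. 3/16, 4 w.p. 1/16
E[payout] = (7/16)·1 + (5/16)·2 + (3/16)·3 + (1/16)·4 = 15/8
Expected profit = 15/8 − 4 = -17/8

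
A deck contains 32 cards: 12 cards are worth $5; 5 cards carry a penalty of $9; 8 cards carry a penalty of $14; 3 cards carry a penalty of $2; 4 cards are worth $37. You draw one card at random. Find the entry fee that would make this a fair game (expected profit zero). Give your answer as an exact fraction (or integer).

45/32 dollars

E[payout] = (12/32)·5 + (5/32)·(-9) + (8/32)·(-14) + (3/32)·(-2) + (4/32)·37 = 45/32
Fair fee = E[payout] = 45/32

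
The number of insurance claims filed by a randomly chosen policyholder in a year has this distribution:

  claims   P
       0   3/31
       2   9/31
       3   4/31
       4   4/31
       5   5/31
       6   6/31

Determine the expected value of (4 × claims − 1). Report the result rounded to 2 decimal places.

E[4x-1] = (3/31)·(-1) + (9/31)·7 + (4/31)·11 + (4/31)·15 + (5/31)·19 + (6/31)·23
     = 397/31 ≈ 12.81

12.81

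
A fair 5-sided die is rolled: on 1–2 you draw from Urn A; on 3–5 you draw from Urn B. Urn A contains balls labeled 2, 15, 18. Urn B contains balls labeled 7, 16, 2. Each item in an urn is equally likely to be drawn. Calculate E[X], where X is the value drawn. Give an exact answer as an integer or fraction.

29/3

E[X | Urn A] = (2 + 15 + 18)/3 = 35/3
E[X | Urn B] = (7 + 16 + 2)/3 = 25/3
E[X] = (2/5)·35/3 + (3/5)·25/3 = 29/3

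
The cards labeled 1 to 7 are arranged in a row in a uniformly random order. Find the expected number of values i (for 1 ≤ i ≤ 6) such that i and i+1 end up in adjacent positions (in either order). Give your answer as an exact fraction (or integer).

For each i ∈ {1,…,6}, let Xᵢ = 1 if i and i+1 are adjacent. P(Xᵢ=1) = 2·(7−1)!/7! = 2/7.
By linearity, E[ΣXᵢ] = (6)·(2/7) = 12/7.

12/7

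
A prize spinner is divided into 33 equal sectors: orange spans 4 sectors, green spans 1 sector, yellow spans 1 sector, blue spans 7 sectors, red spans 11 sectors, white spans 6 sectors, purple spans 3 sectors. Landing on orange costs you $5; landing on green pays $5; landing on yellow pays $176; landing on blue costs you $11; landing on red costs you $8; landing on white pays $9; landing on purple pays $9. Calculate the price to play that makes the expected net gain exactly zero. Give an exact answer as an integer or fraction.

7/3 dollars

E[payout] = (4/33)·(-5) + (1/33)·5 + (1/33)·176 + (7/33)·(-11) + (11/33)·(-8) + (6/33)·9 + (3/33)·9 = 7/3
Fair fee = E[payout] = 7/3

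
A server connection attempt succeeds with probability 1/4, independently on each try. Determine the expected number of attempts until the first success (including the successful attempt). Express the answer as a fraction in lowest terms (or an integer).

4

For a geometric distribution, E[trials] = 1/p = 1/(1/4) = 4.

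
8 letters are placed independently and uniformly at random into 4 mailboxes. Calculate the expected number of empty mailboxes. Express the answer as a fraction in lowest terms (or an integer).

6561/16384

Let Xⱼ=1 if mailbox j is empty. P(Xⱼ=1) = ((4-1)/4)^8 = 6561/65536.
By linearity, E[#empty] = 4·6561/65536 = 6561/16384.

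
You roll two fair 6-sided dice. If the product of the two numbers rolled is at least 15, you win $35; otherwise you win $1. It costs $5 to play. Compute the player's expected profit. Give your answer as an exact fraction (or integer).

149/18 dollars

E[payout] = (23/36)·1 + (13/36)·35 = 239/18
Expected profit = 239/18 − 5 = 149/18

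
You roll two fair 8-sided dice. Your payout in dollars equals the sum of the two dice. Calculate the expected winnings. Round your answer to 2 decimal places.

$9.00

Distribution of the sum of the two dice: 2 w.p. 1/64, 3 w.p. 1/32, 4 w.p. 3/64, 5 w.p. 1/16, 6 w.p. 5/64, 7 w.p. 3/32, …
E[payout] = (1/64)·2 + (1/32)·3 + (3/64)·4 + (1/16)·5 + (5/64)·6 + (3/32)·7 + (7/64)·8 + (1/8)·9 + (7/64)·10 + (3/32)·11 + (5/64)·12 + (1/16)·13 + (3/64)·14 + (1/32)·15 + (1/64)·16 = 9
≈ $9.00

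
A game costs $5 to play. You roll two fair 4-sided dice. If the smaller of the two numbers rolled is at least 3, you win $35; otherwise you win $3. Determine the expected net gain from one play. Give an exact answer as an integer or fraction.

E[payout] = (3/4)·3 + (1/4)·35 = 11
Expected profit = 11 − 5 = 6

$6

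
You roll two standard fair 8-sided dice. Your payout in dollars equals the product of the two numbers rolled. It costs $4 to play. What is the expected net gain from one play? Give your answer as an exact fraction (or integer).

65/4 dollars

Distribution of the product of the two numbers rolled: 1 w.p. 1/64, 2 w.p. 1/32, 3 w.p. 1/32, 4 w.p. 3/64, 5 w.p. 1/32, 6 w.p. 1/16, …
E[payout] = (1/64)·1 + (1/32)·2 + (1/32)·3 + (3/64)·4 + (1/32)·5 + (1/16)·6 + (1/32)·7 + (1/16)·8 + (1/64)·9 + (1/32)·10 + (1/16)·12 + (1/32)·14 + (1/32)·15 + (3/64)·16 + (1/32)·18 + (1/32)·20 + (1/32)·21 + (1/16)·24 + (1/64)·25 + (1/32)·28 + (1/32)·30 + (1/32)·32 + (1/32)·35 + (1/64)·36 + (1/32)·40 + (1/32)·42 + (1/32)·48 + (1/64)·49 + (1/32)·56 + (1/64)·64 = 81/4
Expected profit = 81/4 − 4 = 65/4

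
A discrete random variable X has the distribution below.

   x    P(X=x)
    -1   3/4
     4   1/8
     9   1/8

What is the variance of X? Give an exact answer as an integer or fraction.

775/64

E[X] = (3/4)·(-1) + (1/8)·4 + (1/8)·9 = 7/8
E[X²] = (3/4)·1 + (1/8)·16 + (1/8)·81 = 103/8
Var(X) = 103/8 − (7/8)² = 775/64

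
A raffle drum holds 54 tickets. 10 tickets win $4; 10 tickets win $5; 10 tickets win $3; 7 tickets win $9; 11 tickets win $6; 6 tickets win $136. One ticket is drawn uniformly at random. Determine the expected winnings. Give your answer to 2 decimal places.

E[payout] = (10/54)·4 + (10/54)·5 + (10/54)·3 + (7/54)·9 + (11/54)·6 + (6/54)·136 = 355/18
≈ $19.72

$19.72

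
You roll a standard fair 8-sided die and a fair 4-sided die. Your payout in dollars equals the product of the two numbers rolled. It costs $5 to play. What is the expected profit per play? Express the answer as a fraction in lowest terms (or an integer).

25/4 dollars

Distribution of the product of the two numbers rolled: 1 w.p. 1/32, 2 w.p. 1/16, 3 w.p. 1/16, 4 w.p. 3/32, 5 w.p. 1/32, 6 w.p. 3/32, …
E[payout] = (1/32)·1 + (1/16)·2 + (1/16)·3 + (3/32)·4 + (1/32)·5 + (3/32)·6 + (1/32)·7 + (3/32)·8 + (1/32)·9 + (1/32)·10 + (3/32)·12 + (1/32)·14 + (1/32)·15 + (1/16)·16 + (1/32)·18 + (1/32)·20 + (1/32)·21 + (1/16)·24 + (1/32)·28 + (1/32)·32 = 45/4
Expected profit = 45/4 − 5 = 25/4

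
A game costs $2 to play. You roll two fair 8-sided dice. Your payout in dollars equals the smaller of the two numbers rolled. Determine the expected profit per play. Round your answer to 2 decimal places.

$1.19

Distribution of the smaller of the two numbers rolled: 1 w.p. 15/64, 2 w.p. 13/64, 3 w.p. 11/64, 4 w.p. 9/64, 5 w.p. 7/64, 6 w.p. 5/64, …
E[payout] = (15/64)·1 + (13/64)·2 + (11/64)·3 + (9/64)·4 + (7/64)·5 + (5/64)·6 + (3/64)·7 + (1/64)·8 = 51/16
Expected profit = 51/16 − 2 = 19/16 ≈ $1.19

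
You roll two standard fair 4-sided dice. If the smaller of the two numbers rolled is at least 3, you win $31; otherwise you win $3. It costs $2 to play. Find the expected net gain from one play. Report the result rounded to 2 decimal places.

E[payout] = (3/4)·3 + (1/4)·31 = 10
Expected profit = 10 − 2 = 8 ≈ $8.00

$8.00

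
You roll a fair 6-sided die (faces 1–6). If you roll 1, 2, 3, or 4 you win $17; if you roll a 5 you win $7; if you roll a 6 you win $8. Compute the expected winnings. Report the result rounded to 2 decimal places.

E[payout] = (1/6)·7 + (1/6)·8 + (2/3)·17 = 83/6
≈ $13.83

$13.83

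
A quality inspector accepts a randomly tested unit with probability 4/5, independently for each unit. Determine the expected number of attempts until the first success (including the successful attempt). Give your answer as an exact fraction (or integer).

5/4

For a geometric distribution, E[trials] = 1/p = 1/(4/5) = 5/4.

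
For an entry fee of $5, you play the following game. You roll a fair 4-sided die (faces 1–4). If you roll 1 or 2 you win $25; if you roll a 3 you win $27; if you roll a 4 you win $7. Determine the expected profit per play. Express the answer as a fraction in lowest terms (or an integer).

E[payout] = (1/4)·7 + (1/2)·25 + (1/4)·27 = 21
Expected profit = 21 − 5 = 16

$16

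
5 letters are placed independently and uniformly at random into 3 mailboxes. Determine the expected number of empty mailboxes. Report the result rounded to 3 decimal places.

0.395

Let Xⱼ=1 if mailbox j is empty. P(Xⱼ=1) = ((3-1)/3)^5 = 32/243.
By linearity, E[#empty] = 3·32/243 = 32/81.
≈ 0.395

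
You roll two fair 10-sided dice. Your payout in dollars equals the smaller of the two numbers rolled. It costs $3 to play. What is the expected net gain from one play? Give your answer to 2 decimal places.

Distribution of the smaller of the two numbers rolled: 1 w.p. 19/100, 2 w.p. 17/100, 3 w.p. 3/20, 4 w.p. 13/100, 5 w.p. 11/100, 6 w.p. 9/100, …
E[payout] = (19/100)·1 + (17/100)·2 + (3/20)·3 + (13/100)·4 + (11/100)·5 + (9/100)·6 + (7/100)·7 + (1/20)·8 + (3/100)·9 + (1/100)·10 = 77/20
Expected profit = 77/20 − 3 = 17/20 ≈ $0.85

$0.85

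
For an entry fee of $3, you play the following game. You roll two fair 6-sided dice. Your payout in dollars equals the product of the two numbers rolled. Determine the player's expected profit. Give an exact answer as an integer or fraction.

37/4 dollars

Distribution of the product of the two numbers rolled: 1 w.p. 1/36, 2 w.p. 1/18, 3 w.p. 1/18, 4 w.p. 1/12, 5 w.p. 1/18, 6 w.p. 1/9, …
E[payout] = (1/36)·1 + (1/18)·2 + (1/18)·3 + (1/12)·4 + (1/18)·5 + (1/9)·6 + (1/18)·8 + (1/36)·9 + (1/18)·10 + (1/9)·12 + (1/18)·15 + (1/36)·16 + (1/18)·18 + (1/18)·20 + (1/18)·24 + (1/36)·25 + (1/18)·30 + (1/36)·36 = 49/4
Expected profit = 49/4 − 3 = 37/4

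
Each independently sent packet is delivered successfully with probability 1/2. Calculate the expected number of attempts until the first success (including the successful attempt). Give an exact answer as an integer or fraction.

For a geometric distribution, E[trials] = 1/p = 1/(1/2) = 2.

2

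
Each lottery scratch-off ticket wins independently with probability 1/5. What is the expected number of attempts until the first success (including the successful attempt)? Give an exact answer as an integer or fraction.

5

For a geometric distribution, E[trials] = 1/p = 1/(1/5) = 5.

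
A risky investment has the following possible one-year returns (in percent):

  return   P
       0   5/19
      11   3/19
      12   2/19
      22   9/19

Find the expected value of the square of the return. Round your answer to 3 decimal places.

E[X²] = (5/19)·0 + (3/19)·121 + (2/19)·144 + (9/19)·484
     = 5007/19 ≈ 263.526

263.526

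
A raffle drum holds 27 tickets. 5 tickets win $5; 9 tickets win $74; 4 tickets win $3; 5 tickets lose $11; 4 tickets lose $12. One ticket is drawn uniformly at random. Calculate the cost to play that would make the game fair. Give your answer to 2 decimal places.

E[payout] = (5/27)·5 + (9/27)·74 + (4/27)·3 + (5/27)·(-11) + (4/27)·(-12) = 200/9
Fair fee = E[payout] = 200/9 ≈ $22.22

$22.22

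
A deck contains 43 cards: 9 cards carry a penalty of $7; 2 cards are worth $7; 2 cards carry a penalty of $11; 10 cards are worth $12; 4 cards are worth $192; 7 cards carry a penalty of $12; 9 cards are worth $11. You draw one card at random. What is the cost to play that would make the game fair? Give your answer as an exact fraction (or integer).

832/43 dollars

E[payout] = (9/43)·(-7) + (2/43)·7 + (2/43)·(-11) + (10/43)·12 + (4/43)·192 + (7/43)·(-12) + (9/43)·11 = 832/43
Fair fee = E[payout] = 832/43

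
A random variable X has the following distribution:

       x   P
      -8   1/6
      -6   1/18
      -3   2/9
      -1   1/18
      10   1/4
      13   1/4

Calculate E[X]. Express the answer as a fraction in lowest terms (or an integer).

121/36

E[X] = (1/6)·(-8) + (1/18)·(-6) + (2/9)·(-3) + (1/18)·(-1) + (1/4)·10 + (1/4)·13
     = 121/36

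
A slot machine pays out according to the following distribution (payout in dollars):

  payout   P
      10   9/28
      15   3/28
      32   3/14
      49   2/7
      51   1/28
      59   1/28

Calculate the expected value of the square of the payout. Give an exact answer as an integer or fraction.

E[X²] = (9/28)·100 + (3/28)·225 + (3/14)·1024 + (2/7)·2401 + (1/28)·2601 + (1/28)·3481
     = 33009/28

33009/28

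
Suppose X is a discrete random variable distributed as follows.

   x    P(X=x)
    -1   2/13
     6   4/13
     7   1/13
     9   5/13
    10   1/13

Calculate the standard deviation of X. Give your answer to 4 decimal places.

3.4777

E[X] = 84/13, E[X²] = 700/13
Var(X) = E[X²] − (E[X])² = 700/13 − 7056/169 = 2044/169
SD(X) = √(2044/169) ≈ 3.4777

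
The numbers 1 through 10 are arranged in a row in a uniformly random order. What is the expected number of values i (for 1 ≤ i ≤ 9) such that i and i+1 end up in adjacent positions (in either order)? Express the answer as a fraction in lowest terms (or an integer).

For each i ∈ {1,…,9}, let Xᵢ = 1 if i and i+1 are adjacent. P(Xᵢ=1) = 2·(10−1)!/10! = 2/10.
By linearity, E[ΣXᵢ] = (9)·(2/10) = 9/5.

9/5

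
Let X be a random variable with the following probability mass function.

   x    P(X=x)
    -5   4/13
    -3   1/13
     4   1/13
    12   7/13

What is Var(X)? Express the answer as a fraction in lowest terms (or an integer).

808/13

E[X] = (4/13)·(-5) + (1/13)·(-3) + (1/13)·4 + (7/13)·12 = 5
E[X²] = (4/13)·25 + (1/13)·9 + (1/13)·16 + (7/13)·144 = 1133/13
Var(X) = 1133/13 − (5)² = 808/13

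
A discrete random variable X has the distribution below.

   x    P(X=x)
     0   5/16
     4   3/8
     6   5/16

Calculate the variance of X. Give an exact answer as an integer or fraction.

E[X] = (5/16)·0 + (3/8)·4 + (5/16)·6 = 27/8
E[X²] = (5/16)·0 + (3/8)·16 + (5/16)·36 = 69/4
Var(X) = 69/4 − (27/8)² = 375/64

375/64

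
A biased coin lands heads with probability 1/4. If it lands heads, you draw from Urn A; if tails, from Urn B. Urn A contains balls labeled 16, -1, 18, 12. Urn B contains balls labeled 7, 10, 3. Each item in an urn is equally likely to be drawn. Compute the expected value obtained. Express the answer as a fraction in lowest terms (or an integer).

E[X | Urn A] = (16 − 1 + 18 + 12)/4 = 45/4
E[X | Urn B] = (7 + 10 + 3)/3 = 20/3
E[X] = (1/4)·45/4 + (3/4)·20/3 = 125/16

125/16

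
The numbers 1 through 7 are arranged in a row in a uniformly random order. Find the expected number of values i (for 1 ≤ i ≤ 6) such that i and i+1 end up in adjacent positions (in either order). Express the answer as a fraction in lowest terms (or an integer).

For each i ∈ {1,…,6}, let Xᵢ = 1 if i and i+1 are adjacent. P(Xᵢ=1) = 2·(7−1)!/7! = 2/7.
By linearity, E[ΣXᵢ] = (6)·(2/7) = 12/7.

12/7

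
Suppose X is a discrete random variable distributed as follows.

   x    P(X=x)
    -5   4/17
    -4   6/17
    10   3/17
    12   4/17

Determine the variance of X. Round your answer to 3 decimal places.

59.059

E[X] = (4/17)·(-5) + (6/17)·(-4) + (3/17)·10 + (4/17)·12 = 2
E[X²] = (4/17)·25 + (6/17)·16 + (3/17)·100 + (4/17)·144 = 1072/17
Var(X) = 1072/17 − (2)² = 1004/17 ≈ 59.059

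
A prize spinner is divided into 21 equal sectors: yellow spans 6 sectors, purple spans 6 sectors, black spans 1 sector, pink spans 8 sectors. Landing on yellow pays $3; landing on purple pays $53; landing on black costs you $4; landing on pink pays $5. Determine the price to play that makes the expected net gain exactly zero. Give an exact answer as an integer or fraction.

124/7 dollars

E[payout] = (6/21)·3 + (6/21)·53 + (1/21)·(-4) + (8/21)·5 = 124/7
Fair fee = E[payout] = 124/7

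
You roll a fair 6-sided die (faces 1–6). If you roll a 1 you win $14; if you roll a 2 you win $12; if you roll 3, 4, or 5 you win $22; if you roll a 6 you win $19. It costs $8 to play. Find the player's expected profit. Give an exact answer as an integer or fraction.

21/2 dollars

E[payout] = (1/6)·12 + (1/6)·14 + (1/6)·19 + (1/2)·22 = 37/2
Expected profit = 37/2 − 8 = 21/2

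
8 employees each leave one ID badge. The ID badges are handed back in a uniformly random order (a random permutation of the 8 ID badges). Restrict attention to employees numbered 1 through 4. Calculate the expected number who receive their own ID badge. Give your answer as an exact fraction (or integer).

1/2

Let Xᵢ = 1 if person i gets their own ID badge. For each i, P(Xᵢ=1) = 1/8.
By linearity of expectation, E[X₁+…+X_4] = 4·(1/8) = 1/2.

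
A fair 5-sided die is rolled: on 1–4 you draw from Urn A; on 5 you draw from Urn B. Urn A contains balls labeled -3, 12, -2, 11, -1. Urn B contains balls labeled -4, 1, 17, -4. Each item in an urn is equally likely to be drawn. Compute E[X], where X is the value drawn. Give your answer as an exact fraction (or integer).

161/50

E[X | Urn A] = (-3 + 12 − 2 + 11 − 1)/5 = 17/5
E[X | Urn B] = (-4 + 1 + 17 − 4)/4 = 5/2
E[X] = (4/5)·17/5 + (1/5)·5/2 = 161/50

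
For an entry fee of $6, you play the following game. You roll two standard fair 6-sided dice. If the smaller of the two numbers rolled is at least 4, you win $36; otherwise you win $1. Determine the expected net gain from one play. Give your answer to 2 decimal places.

$3.75

E[payout] = (3/4)·1 + (1/4)·36 = 39/4
Expected profit = 39/4 − 6 = 15/4 ≈ $3.75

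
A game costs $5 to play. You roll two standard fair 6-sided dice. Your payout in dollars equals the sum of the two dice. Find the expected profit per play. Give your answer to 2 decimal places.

Distribution of the sum of the two dice: 2 w.p. 1/36, 3 w.p. 1/18, 4 w.p. 1/12, 5 w.p. 1/9, 6 w.p. 5/36, 7 w.p. 1/6, …
E[payout] = (1/36)·2 + (1/18)·3 + (1/12)·4 + (1/9)·5 + (5/36)·6 + (1/6)·7 + (5/36)·8 + (1/9)·9 + (1/12)·10 + (1/18)·11 + (1/36)·12 = 7
Expected profit = 7 − 5 = 2 ≈ $2.00

$2.00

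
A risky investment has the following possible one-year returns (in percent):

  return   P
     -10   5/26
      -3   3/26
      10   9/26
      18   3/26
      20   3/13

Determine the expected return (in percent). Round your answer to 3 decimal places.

7.885

E[X] = (5/26)·(-10) + (3/26)·(-3) + (9/26)·10 + (3/26)·18 + (3/13)·20
     = 205/26 ≈ 7.885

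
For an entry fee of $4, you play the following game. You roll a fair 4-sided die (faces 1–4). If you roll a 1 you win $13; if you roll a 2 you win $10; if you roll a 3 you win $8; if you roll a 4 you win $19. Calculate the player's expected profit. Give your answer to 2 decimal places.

$8.50

E[payout] = (1/4)·8 + (1/4)·10 + (1/4)·13 + (1/4)·19 = 25/2
Expected profit = 25/2 − 4 = 17/2 ≈ $8.50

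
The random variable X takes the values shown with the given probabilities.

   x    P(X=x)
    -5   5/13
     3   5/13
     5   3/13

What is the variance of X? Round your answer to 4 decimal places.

18.6982

E[X] = (5/13)·(-5) + (5/13)·3 + (3/13)·5 = 5/13
E[X²] = (5/13)·25 + (5/13)·9 + (3/13)·25 = 245/13
Var(X) = 245/13 − (5/13)² = 3160/169 ≈ 18.6982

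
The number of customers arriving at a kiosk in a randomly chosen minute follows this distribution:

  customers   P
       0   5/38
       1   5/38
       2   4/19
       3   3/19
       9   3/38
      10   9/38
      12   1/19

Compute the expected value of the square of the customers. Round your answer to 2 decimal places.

E[X²] = (5/38)·0 + (5/38)·1 + (4/19)·4 + (3/19)·9 + (3/38)·81 + (9/38)·100 + (1/19)·144
     = 761/19 ≈ 40.05

40.05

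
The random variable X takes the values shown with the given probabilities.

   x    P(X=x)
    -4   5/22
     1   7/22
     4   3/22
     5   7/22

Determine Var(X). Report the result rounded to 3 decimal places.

11.702

E[X] = (5/22)·(-4) + (7/22)·1 + (3/22)·4 + (7/22)·5 = 17/11
E[X²] = (5/22)·16 + (7/22)·1 + (3/22)·16 + (7/22)·25 = 155/11
Var(X) = 155/11 − (17/11)² = 1416/121 ≈ 11.702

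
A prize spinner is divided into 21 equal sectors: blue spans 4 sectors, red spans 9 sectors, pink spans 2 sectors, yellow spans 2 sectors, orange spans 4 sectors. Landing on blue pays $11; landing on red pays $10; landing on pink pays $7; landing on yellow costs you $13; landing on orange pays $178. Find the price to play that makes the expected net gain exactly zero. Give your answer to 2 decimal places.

E[payout] = (4/21)·11 + (9/21)·10 + (2/21)·7 + (2/21)·(-13) + (4/21)·178 = 278/7
Fair fee = E[payout] = 278/7 ≈ $39.71

$39.71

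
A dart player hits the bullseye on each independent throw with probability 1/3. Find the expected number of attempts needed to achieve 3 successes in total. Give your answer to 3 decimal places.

By linearity (sum of 3 independent geometric waits), E[trials] = 3/p = 3/(1/3) = 9.
≈ 9.000

9.000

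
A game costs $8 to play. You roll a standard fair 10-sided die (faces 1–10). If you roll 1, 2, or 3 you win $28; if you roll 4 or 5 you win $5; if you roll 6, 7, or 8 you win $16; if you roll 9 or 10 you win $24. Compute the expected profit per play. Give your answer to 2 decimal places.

$11.00

E[payout] = (1/5)·5 + (3/10)·16 + (1/5)·24 + (3/10)·28 = 19
Expected profit = 19 − 8 = 11 ≈ $11.00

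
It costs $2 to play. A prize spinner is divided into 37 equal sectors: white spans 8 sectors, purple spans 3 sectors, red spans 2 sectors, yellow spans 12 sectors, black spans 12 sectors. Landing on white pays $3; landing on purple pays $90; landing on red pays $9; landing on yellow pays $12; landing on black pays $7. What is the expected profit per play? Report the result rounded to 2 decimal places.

E[payout] = (8/37)·3 + (3/37)·90 + (2/37)·9 + (12/37)·12 + (12/37)·7 = 540/37
Expected profit = 540/37 − 2 = 466/37 ≈ $12.59

$12.59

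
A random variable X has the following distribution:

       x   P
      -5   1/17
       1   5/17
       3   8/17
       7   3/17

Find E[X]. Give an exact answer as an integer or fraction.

E[X] = (1/17)·(-5) + (5/17)·1 + (8/17)·3 + (3/17)·7
     = 45/17

45/17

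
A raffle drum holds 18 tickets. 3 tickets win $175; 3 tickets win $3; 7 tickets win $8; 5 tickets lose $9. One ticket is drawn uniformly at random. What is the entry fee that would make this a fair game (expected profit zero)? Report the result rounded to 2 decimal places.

$30.28

E[payout] = (3/18)·175 + (3/18)·3 + (7/18)·8 + (5/18)·(-9) = 545/18
Fair fee = E[payout] = 545/18 ≈ $30.28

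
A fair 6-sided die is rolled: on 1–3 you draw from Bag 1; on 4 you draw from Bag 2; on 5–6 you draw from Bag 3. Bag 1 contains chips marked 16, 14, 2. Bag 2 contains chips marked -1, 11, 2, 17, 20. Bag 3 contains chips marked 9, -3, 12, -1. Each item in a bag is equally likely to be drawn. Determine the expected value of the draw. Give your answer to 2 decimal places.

E[X | Bag 1] = (16 + 14 + 2)/3 = 32/3
E[X | Bag 2] = (-1 + 11 + 2 + 17 + 20)/5 = 49/5
E[X | Bag 3] = (9 − 3 + 12 − 1)/4 = 17/4
E[X] = (1/2)·32/3 + (1/6)·49/5 + (1/3)·17/4 = 503/60 ≈ 8.38

8.38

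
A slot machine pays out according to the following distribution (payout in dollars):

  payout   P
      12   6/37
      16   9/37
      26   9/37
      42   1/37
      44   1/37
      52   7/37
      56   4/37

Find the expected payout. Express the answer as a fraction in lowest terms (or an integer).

1124/37 dollars

E[X] = (6/37)·12 + (9/37)·16 + (9/37)·26 + (1/37)·42 + (1/37)·44 + (7/37)·52 + (4/37)·56
     = 1124/37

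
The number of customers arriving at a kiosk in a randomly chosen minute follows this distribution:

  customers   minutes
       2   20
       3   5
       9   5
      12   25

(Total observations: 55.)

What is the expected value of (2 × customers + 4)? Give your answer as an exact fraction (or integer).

204/11

Total = 55, so P(customers=2) = 20/55, etc.
E[2x+4] = (4/11)·8 + (1/11)·10 + (1/11)·22 + (5/11)·28
     = 204/11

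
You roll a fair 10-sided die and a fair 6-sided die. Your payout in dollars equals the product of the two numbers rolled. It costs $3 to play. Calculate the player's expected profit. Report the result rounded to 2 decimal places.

Distribution of the product of the two numbers rolled: 1 w.p. 1/60, 2 w.p. 1/30, 3 w.p. 1/30, 4 w.p. 1/20, 5 w.p. 1/30, 6 w.p. 1/15, …
E[payout] = (1/60)·1 + (1/30)·2 + (1/30)·3 + (1/20)·4 + (1/30)·5 + (1/15)·6 + (1/60)·7 + (1/20)·8 + (1/30)·9 + (1/20)·10 + (1/15)·12 + (1/60)·14 + (1/30)·15 + (1/30)·16 + (1/20)·18 + (1/20)·20 + (1/60)·21 + (1/20)·24 + (1/60)·25 + (1/60)·27 + (1/60)·28 + (1/20)·30 + (1/60)·32 + (1/60)·35 + (1/30)·36 + (1/30)·40 + (1/60)·42 + (1/60)·45 + (1/60)·48 + (1/60)·50 + (1/60)·54 + (1/60)·60 = 77/4
Expected profit = 77/4 − 3 = 65/4 ≈ $16.25

$16.25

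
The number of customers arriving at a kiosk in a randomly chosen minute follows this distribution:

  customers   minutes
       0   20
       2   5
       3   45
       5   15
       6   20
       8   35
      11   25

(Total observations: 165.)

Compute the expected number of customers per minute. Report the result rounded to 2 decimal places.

Total = 165, so P(customers=0) = 20/165, etc.
E[X] = (4/33)·0 + (1/33)·2 + (3/11)·3 + (1/11)·5 + (4/33)·6 + (7/33)·8 + (5/33)·11
     = 179/33 ≈ 5.42

5.42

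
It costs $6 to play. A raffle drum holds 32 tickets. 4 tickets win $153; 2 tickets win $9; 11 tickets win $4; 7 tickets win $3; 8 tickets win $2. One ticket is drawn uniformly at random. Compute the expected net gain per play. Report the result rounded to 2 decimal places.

E[payout] = (4/32)·153 + (2/32)·9 + (11/32)·4 + (7/32)·3 + (8/32)·2 = 711/32
Expected profit = 711/32 − 6 = 519/32 ≈ $16.22

$16.22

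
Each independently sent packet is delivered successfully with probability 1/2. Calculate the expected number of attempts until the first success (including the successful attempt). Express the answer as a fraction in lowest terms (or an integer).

For a geometric distribution, E[trials] = 1/p = 1/(1/2) = 2.

2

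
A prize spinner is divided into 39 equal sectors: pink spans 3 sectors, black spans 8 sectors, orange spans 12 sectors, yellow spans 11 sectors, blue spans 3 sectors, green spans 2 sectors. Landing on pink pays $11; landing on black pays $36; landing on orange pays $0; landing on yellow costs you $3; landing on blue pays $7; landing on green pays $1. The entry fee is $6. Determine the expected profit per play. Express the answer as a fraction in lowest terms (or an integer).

77/39 dollars

E[payout] = (3/39)·11 + (8/39)·36 + (12/39)·0 + (11/39)·(-3) + (3/39)·7 + (2/39)·1 = 311/39
Expected profit = 311/39 − 6 = 77/39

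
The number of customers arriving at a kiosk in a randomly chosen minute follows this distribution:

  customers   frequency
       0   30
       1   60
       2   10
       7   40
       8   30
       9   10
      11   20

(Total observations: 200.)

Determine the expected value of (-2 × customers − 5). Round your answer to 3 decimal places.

-14.100

Total = 200, so P(customers=0) = 30/200, etc.
E[-2x-5] = (3/20)·(-5) + (3/10)·(-7) + (1/20)·(-9) + (1/5)·(-19) + (3/20)·(-21) + (1/20)·(-23) + (1/10)·(-27)
     = -141/10 ≈ -14.100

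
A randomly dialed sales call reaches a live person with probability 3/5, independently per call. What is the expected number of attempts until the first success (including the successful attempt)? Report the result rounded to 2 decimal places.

For a geometric distribution, E[trials] = 1/p = 1/(3/5) = 5/3.
≈ 1.67

1.67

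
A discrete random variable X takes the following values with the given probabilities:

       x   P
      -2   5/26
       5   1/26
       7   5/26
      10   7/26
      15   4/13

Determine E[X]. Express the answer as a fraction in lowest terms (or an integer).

110/13

E[X] = (5/26)·(-2) + (1/26)·5 + (5/26)·7 + (7/26)·10 + (4/13)·15
     = 110/13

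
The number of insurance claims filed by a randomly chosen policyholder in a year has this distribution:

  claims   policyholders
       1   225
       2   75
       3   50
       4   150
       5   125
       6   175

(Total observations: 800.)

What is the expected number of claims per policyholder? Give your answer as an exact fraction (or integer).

7/2

Total = 800, so P(claims=1) = 225/800, etc.
E[X] = (9/32)·1 + (3/32)·2 + (1/16)·3 + (3/16)·4 + (5/32)·5 + (7/32)·6
     = 7/2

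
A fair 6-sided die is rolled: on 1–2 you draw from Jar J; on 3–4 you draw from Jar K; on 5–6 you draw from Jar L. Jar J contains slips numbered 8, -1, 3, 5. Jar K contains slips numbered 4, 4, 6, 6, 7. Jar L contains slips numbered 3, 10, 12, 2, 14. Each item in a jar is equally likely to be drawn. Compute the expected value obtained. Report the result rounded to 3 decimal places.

5.783

E[X | Jar J] = (8 − 1 + 3 + 5)/4 = 15/4
E[X | Jar K] = (4 + 4 + 6 + 6 + 7)/5 = 27/5
E[X | Jar L] = (3 + 10 + 12 + 2 + 14)/5 = 41/5
E[X] = (1/3)·15/4 + (1/3)·27/5 + (1/3)·41/5 = 347/60 ≈ 5.783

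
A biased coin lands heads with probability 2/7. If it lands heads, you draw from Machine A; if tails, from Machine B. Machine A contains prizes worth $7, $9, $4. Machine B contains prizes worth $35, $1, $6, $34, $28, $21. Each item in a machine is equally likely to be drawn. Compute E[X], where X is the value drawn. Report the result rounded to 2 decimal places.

E[X | Machine A] = (7 + 9 + 4)/3 = 20/3
E[X | Machine B] = (35 + 1 + 6 + 34 + 28 + 21)/6 = 125/6
E[X] = (2/7)·20/3 + (5/7)·125/6 = 235/14 ≈ 16.79

$16.79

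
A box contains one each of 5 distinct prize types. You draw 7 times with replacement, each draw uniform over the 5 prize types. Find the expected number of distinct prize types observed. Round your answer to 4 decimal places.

3.9514

Let Xⱼ=1 if type j appears at least once. P(Xⱼ=1) = 1 − ((5−1)/5)^7 = 61741/78125.
E[#distinct] = 5·61741/78125 = 61741/15625.
≈ 3.9514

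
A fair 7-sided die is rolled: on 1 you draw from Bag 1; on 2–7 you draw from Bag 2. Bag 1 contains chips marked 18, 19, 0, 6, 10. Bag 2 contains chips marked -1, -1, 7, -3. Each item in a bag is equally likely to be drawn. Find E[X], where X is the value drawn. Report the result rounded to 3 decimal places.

1.943

E[X | Bag 1] = (18 + 19 + 0 + 6 + 10)/5 = 53/5
E[X | Bag 2] = (-1 − 1 + 7 − 3)/4 = 1/2
E[X] = (1/7)·53/5 + (6/7)·1/2 = 68/35 ≈ 1.943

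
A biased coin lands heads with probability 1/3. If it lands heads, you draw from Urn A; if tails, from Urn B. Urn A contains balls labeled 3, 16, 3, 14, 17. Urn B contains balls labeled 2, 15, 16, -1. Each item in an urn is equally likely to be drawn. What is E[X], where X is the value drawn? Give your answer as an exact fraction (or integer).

133/15

E[X | Urn A] = (3 + 16 + 3 + 14 + 17)/5 = 53/5
E[X | Urn B] = (2 + 15 + 16 − 1)/4 = 8
E[X] = (1/3)·53/5 + (2/3)·8 = 133/15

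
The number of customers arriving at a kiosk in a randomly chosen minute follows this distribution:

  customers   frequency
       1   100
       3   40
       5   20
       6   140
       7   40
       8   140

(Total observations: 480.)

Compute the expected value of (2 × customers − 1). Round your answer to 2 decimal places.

Total = 480, so P(customers=1) = 100/480, etc.
E[2x-1] = (5/24)·1 + (1/12)·5 + (1/24)·9 + (7/24)·11 + (1/12)·13 + (7/24)·15
     = 29/3 ≈ 9.67

9.67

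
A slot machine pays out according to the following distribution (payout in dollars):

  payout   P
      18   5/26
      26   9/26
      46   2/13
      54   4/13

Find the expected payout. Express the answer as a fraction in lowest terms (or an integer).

470/13 dollars

E[X] = (5/26)·18 + (9/26)·26 + (2/13)·46 + (4/13)·54
     = 470/13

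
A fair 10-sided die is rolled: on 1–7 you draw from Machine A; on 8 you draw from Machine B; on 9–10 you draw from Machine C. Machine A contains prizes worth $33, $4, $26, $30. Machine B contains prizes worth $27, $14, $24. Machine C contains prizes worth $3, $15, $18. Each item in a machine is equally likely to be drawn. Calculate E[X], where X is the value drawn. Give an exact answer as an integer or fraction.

E[X | Machine A] = (33 + 4 + 26 + 30)/4 = 93/4
E[X | Machine B] = (27 + 14 + 24)/3 = 65/3
E[X | Machine C] = (3 + 15 + 18)/3 = 12
E[X] = (7/10)·93/4 + (1/10)·65/3 + (1/5)·12 = 2501/120

2501/120 dollars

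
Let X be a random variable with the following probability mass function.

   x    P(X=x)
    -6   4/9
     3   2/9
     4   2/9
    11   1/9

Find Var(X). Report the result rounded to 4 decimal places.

34.9877

E[X] = (4/9)·(-6) + (2/9)·3 + (2/9)·4 + (1/9)·11 = 1/9
E[X²] = (4/9)·36 + (2/9)·9 + (2/9)·16 + (1/9)·121 = 35
Var(X) = 35 − (1/9)² = 2834/81 ≈ 34.9877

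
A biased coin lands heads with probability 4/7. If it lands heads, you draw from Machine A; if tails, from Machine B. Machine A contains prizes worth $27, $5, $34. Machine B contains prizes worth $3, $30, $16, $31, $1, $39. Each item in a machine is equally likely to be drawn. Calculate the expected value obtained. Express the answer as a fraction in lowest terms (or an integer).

148/7 dollars

E[X | Machine A] = (27 + 5 + 34)/3 = 22
E[X | Machine B] = (3 + 30 + 16 + 31 + 1 + 39)/6 = 20
E[X] = (4/7)·22 + (3/7)·20 = 148/7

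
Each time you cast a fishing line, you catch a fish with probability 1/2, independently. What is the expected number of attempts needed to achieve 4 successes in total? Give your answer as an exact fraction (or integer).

By linearity (sum of 4 independent geometric waits), E[trials] = 4/p = 4/(1/2) = 8.

8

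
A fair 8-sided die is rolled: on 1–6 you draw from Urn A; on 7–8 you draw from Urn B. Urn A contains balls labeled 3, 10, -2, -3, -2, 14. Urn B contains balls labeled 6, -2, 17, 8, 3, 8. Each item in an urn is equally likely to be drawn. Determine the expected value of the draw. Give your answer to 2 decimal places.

4.17

E[X | Urn A] = (3 + 10 − 2 − 3 − 2 + 14)/6 = 10/3
E[X | Urn B] = (6 − 2 + 17 + 8 + 3 + 8)/6 = 20/3
E[X] = (3/4)·10/3 + (1/4)·20/3 = 25/6 ≈ 4.17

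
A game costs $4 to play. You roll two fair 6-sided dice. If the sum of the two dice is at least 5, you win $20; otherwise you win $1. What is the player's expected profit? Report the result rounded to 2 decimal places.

E[payout] = (1/6)·1 + (5/6)·20 = 101/6
Expected profit = 101/6 − 4 = 77/6 ≈ $12.83

$12.83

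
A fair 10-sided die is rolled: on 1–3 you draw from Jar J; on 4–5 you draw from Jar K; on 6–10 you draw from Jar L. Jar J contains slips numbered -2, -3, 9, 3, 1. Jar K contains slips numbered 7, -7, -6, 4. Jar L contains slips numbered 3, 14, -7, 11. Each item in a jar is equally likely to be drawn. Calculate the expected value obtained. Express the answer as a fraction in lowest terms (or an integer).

E[X | Jar J] = (-2 − 3 + 9 + 3 + 1)/5 = 8/5
E[X | Jar K] = (7 − 7 − 6 + 4)/4 = -1/2
E[X | Jar L] = (3 + 14 − 7 + 11)/4 = 21/4
E[X] = (3/10)·8/5 + (1/5)·(-1/2) + (1/2)·21/4 = 601/200

601/200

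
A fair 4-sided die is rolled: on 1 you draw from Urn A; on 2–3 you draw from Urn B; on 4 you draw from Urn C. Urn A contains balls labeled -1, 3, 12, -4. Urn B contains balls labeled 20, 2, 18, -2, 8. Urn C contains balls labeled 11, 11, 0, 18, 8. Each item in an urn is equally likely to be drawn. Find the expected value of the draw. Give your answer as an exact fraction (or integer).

E[X | Urn A] = (-1 + 3 + 12 − 4)/4 = 5/2
E[X | Urn B] = (20 + 2 + 18 − 2 + 8)/5 = 46/5
E[X | Urn C] = (11 + 11 + 0 + 18 + 8)/5 = 48/5
E[X] = (1/4)·5/2 + (1/2)·46/5 + (1/4)·48/5 = 61/8

61/8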